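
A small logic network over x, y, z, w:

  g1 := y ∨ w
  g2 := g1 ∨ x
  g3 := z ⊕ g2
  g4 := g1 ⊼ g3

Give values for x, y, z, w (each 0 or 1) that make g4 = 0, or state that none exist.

x=0, y=1, z=0, w=0

g4 = g1 ⊼ g3 must be 0, so both g1 = 1 and g3 = 1.
g1 = y ∨ w must be 1, so at least one of y, w is 1.
g3 = z ⊕ g2 must be 1, so z and g2 differ.
Check with x=0, y=1, z=0, w=0:
g1 = y ∨ w = 1 ∨ 0 = 1
g2 = g1 ∨ x = 1 ∨ 0 = 1
g3 = z ⊕ g2 = 0 ⊕ 1 = 1
g4 = g1 ⊼ g3 = 1 ⊼ 1 = 0
So g4 = 0 as required.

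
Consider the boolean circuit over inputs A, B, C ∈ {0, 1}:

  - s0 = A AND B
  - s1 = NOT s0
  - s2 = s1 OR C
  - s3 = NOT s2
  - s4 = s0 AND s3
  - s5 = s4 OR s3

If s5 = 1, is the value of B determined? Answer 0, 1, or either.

1

s5 = s4 OR s3 must be 1, so at least one of s4, s3 is 1.
Every assignment with s5 = 1 has B = 1; there are 1 such assignment(s).
  A=1, B=1, C=0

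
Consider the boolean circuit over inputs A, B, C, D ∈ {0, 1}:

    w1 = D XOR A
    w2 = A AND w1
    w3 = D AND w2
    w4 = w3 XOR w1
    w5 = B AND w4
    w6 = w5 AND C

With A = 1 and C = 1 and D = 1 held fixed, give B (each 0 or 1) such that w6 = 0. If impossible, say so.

w6 = w5 AND C must be 0, so at least one of w5, C is 0.
Check with A = 1 and C = 1 and D = 1 and B=0:
w1 = D XOR A = 1 XOR 1 = 0
w2 = A AND w1 = 1 AND 0 = 0
w3 = D AND w2 = 1 AND 0 = 0
w4 = w3 XOR w1 = 0 XOR 0 = 0
w5 = B AND w4 = 0 AND 0 = 0
w6 = w5 AND C = 0 AND 1 = 0
So w6 = 0.

B=0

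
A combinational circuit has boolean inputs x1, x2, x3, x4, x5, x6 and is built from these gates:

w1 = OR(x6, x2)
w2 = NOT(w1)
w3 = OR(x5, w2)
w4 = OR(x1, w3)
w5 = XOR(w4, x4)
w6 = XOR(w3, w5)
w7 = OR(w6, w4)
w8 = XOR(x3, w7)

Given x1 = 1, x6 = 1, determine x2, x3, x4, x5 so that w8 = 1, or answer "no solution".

x2=0 x3=0 x4=0 x5=1

w8 = XOR(x3, w7) must be 1, so x3 and w7 differ.
Check with x1 = 1, x6 = 1 and x2=0, x3=0, x4=0, x5=1:
w1 = OR(x6, x2) = OR(1, 0) = 1
w2 = NOT(w1) = NOT 1 = 0
w3 = OR(x5, w2) = OR(1, 0) = 1
w4 = OR(x1, w3) = OR(1, 1) = 1
w5 = XOR(w4, x4) = XOR(1, 0) = 1
w6 = XOR(w3, w5) = XOR(1, 1) = 0
w7 = OR(w6, w4) = OR(0, 1) = 1
w8 = XOR(x3, w7) = XOR(0, 1) = 1
So w8 = 1.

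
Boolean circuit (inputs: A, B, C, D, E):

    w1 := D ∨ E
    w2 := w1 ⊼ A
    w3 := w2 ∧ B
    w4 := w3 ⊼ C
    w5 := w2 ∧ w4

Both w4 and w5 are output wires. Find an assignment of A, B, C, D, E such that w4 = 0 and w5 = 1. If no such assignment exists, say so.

Across all 32 input combinations, none give both w4 = 0 and w5 = 1.

no solution exists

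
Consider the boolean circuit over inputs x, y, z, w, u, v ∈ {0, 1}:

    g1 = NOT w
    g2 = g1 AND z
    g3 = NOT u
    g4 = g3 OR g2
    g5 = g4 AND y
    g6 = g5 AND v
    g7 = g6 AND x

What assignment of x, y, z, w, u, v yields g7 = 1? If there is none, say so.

x=1 y=1 z=1 w=1 u=0 v=1

Check with x=1 y=1 z=1 w=1 u=0 v=1:
g1 = NOT w = NOT 1 = 0
g2 = g1 AND z = 0 AND 1 = 0
g3 = NOT u = NOT 0 = 1
g4 = g3 OR g2 = 1 OR 0 = 1
g5 = g4 AND y = 1 AND 1 = 1
g6 = g5 AND v = 1 AND 1 = 1
g7 = g6 AND x = 1 AND 1 = 1
So g7 = 1 as required.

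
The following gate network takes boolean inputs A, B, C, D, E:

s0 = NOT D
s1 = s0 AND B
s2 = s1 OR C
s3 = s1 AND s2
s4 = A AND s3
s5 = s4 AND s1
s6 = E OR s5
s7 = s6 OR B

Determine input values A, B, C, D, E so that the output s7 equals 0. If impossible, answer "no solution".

Check with A=1 B=0 C=0 D=1 E=0:
s0 = NOT D = NOT 1 = 0
s1 = s0 AND B = 0 AND 0 = 0
s2 = s1 OR C = 0 OR 0 = 0
s3 = s1 AND s2 = 0 AND 0 = 0
s4 = A AND s3 = 1 AND 0 = 0
s5 = s4 AND s1 = 0 AND 0 = 0
s6 = E OR s5 = 0 OR 0 = 0
s7 = s6 OR B = 0 OR 0 = 0
So s7 = 0 as required.

A=1 B=0 C=0 D=1 E=0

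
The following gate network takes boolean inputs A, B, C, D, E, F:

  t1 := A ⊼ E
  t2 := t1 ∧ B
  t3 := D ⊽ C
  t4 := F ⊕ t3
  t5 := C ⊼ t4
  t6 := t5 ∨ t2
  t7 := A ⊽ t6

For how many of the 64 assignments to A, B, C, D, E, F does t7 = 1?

4

t7 = A ⊽ t6 must be 1, so both A = 0 and t6 = 0.
t6 = t5 ∨ t2 must be 0, so both t5 = 0 and t2 = 0.
t5 = C ⊼ t4 must be 0, so both C = 1 and t4 = 1.
Satisfying assignments:
  A=0, B=0, C=1, D=0, E=0, F=1
  A=0, B=0, C=1, D=0, E=1, F=1
  A=0, B=0, C=1, D=1, E=0, F=1
  A=0, B=0, C=1, D=1, E=1, F=1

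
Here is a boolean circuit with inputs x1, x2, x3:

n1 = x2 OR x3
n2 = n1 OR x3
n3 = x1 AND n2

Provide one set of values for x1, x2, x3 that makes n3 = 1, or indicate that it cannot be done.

n3 = x1 AND n2 must be 1, so both x1 = 1 and n2 = 1.
n2 = n1 OR x3 must be 1, so at least one of n1, x3 is 1.
Check with x1=1, x2=1, x3=0:
n1 = x2 OR x3 = 1 OR 0 = 1
n2 = n1 OR x3 = 1 OR 0 = 1
n3 = x1 AND n2 = 1 AND 1 = 1
So n3 = 1 as required.

x1=1, x2=1, x3=0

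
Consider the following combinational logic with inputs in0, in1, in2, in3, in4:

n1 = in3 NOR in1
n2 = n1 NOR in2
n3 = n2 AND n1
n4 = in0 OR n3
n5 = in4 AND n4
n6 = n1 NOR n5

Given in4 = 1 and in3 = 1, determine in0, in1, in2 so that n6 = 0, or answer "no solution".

Check with in4 = 1 and in3 = 1 and in0=1, in1=0, in2=1:
n1 = in3 NOR in1 = 1 NOR 0 = 0
n2 = n1 NOR in2 = 0 NOR 1 = 0
n3 = n2 AND n1 = 0 AND 0 = 0
n4 = in0 OR n3 = 1 OR 0 = 1
n5 = in4 AND n4 = 1 AND 1 = 1
n6 = n1 NOR n5 = 0 NOR 1 = 0
So n6 = 0.

in0=1, in1=0, in2=1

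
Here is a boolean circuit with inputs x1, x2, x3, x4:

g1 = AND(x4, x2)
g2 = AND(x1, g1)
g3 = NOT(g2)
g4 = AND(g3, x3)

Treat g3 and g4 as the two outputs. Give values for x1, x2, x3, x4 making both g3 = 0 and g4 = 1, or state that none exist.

no solution exists

Across all 16 input combinations, none give both g3 = 0 and g4 = 1.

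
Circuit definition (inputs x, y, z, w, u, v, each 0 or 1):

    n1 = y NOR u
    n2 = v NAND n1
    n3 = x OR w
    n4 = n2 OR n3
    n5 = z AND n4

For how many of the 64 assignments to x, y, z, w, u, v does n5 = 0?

33

n5 = z AND n4 must be 0, so at least one of z, n4 is 0.
Enumerating the 64 input combinations, 33 give n5 = 0 and 31 give n5 = 1.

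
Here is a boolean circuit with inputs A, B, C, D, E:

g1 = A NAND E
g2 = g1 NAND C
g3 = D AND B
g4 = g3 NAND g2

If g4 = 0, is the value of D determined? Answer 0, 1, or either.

1

g4 = g3 NAND g2 must be 0, so both g3 = 1 and g2 = 1.
Every assignment with g4 = 0 has D = 1; there are 5 such assignment(s).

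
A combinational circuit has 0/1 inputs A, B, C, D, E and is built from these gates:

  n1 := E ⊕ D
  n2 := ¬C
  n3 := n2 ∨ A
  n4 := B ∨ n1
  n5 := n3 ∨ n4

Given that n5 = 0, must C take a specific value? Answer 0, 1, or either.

n5 = n3 ∨ n4 must be 0, so both n3 = 0 and n4 = 0.
Every assignment with n5 = 0 has C = 1; there are 2 such assignment(s).
  A=0, B=0, C=1, D=0, E=0
  A=0, B=0, C=1, D=1, E=1

1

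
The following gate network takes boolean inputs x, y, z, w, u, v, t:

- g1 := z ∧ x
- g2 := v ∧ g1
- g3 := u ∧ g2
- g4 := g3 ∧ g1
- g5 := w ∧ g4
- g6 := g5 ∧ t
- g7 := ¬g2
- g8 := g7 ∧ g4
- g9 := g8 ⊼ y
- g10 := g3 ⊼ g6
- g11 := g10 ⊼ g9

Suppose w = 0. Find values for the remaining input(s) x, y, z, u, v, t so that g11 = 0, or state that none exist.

g11 = g10 ⊼ g9 must be 0, so both g10 = 1 and g9 = 1.
g10 = g3 ⊼ g6 must be 1, so at least one of g3, g6 is 0.
Check with w = 0 and x=0, y=0, z=0, u=1, v=0, t=0:
g1 = z ∧ x = 0 ∧ 0 = 0
g2 = v ∧ g1 = 0 ∧ 0 = 0
g3 = u ∧ g2 = 1 ∧ 0 = 0
g4 = g3 ∧ g1 = 0 ∧ 0 = 0
g5 = w ∧ g4 = 0 ∧ 0 = 0
g6 = g5 ∧ t = 0 ∧ 0 = 0
g7 = ¬g2 = ¬0 = 1
g8 = g7 ∧ g4 = 1 ∧ 0 = 0
g9 = g8 ⊼ y = 0 ⊼ 0 = 1
g10 = g3 ⊼ g6 = 0 ⊼ 0 = 1
g11 = g10 ⊼ g9 = 1 ⊼ 1 = 0
So g11 = 0.

x=0, y=0, z=0, u=1, v=0, t=0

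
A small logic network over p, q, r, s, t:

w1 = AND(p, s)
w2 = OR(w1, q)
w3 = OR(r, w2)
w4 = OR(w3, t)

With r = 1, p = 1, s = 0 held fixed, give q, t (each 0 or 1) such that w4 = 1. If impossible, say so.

q=1, t=1

Check with r = 1, p = 1, s = 0 and q=1, t=1:
w1 = AND(p, s) = AND(1, 0) = 0
w2 = OR(w1, q) = OR(0, 1) = 1
w3 = OR(r, w2) = OR(1, 1) = 1
w4 = OR(w3, t) = OR(1, 1) = 1
So w4 = 1.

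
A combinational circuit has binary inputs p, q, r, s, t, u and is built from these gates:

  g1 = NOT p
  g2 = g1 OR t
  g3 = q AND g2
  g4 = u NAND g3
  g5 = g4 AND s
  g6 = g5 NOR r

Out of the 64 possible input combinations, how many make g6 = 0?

45

g6 = g5 NOR r must be 0, so at least one of g5, r is 1.
Enumerating the 64 input combinations, 45 give g6 = 0 and 19 give g6 = 1.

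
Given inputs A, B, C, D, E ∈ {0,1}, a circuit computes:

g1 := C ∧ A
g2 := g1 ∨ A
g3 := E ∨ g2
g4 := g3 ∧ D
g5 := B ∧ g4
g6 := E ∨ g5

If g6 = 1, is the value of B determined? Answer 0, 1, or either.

either

Both values of B occur among assignments with g6 = 1:
  B=0: A=0, B=0, C=0, D=0, E=1
  B=1: A=0, B=1, C=0, D=0, E=1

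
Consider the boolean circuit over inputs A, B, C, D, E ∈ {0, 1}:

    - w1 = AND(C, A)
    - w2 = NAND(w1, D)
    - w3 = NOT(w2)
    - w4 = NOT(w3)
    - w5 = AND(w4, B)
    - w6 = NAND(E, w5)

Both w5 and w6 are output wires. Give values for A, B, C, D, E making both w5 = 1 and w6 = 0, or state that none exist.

A=0, B=1, C=0, D=0, E=1

Check with A=0, B=1, C=0, D=0, E=1:
w1 = AND(C, A) = AND(0, 0) = 0
w2 = NAND(w1, D) = NAND(0, 0) = 1
w3 = NOT(w2) = NOT 1 = 0
w4 = NOT(w3) = NOT 0 = 1
w5 = AND(w4, B) = AND(1, 1) = 1
w6 = NAND(E, w5) = NAND(1, 1) = 0
So w5 = 1 and w6 = 0.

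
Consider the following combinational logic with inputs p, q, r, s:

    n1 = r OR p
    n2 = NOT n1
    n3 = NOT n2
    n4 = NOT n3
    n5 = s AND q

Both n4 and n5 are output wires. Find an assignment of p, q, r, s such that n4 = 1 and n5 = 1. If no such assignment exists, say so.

Check with p=0 q=1 r=0 s=1:
n1 = r OR p = 0 OR 0 = 0
n2 = NOT n1 = NOT 0 = 1
n3 = NOT n2 = NOT 1 = 0
n4 = NOT n3 = NOT 0 = 1
n5 = s AND q = 1 AND 1 = 1
So n4 = 1 and n5 = 1.

p=0 q=1 r=0 s=1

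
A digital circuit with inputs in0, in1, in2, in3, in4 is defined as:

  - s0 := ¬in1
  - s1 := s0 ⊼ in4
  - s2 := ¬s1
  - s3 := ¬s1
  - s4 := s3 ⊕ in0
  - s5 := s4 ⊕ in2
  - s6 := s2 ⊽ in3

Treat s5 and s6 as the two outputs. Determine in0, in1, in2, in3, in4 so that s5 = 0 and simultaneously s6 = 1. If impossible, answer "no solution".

in0=0 in1=0 in2=0 in3=0 in4=0

Check with in0=0 in1=0 in2=0 in3=0 in4=0:
s0 = ¬in1 = ¬0 = 1
s1 = s0 ⊼ in4 = 1 ⊼ 0 = 1
s2 = ¬s1 = ¬1 = 0
s3 = ¬s1 = ¬1 = 0
s4 = s3 ⊕ in0 = 0 ⊕ 0 = 0
s5 = s4 ⊕ in2 = 0 ⊕ 0 = 0
s6 = s2 ⊽ in3 = 0 ⊽ 0 = 1
So s5 = 0 and s6 = 1.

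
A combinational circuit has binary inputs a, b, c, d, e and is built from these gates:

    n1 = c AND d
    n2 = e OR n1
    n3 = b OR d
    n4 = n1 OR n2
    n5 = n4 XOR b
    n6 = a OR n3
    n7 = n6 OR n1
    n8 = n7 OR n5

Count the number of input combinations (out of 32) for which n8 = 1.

n8 = n7 OR n5 must be 1, so at least one of n7, n5 is 1.
Enumerating the 32 input combinations, 30 give n8 = 1 and 2 give n8 = 0.

30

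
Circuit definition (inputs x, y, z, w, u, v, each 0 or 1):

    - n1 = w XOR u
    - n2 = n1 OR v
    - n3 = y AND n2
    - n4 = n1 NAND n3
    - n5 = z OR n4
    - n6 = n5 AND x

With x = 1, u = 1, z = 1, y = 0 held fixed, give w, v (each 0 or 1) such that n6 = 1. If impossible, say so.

w=1 v=1

n6 = n5 AND x must be 1, so both n5 = 1 and x = 1.
n5 = z OR n4 must be 1, so at least one of z, n4 is 1.
Check with x = 1, u = 1, z = 1, y = 0 and w=1, v=1:
n1 = w XOR u = 1 XOR 1 = 0
n2 = n1 OR v = 0 OR 1 = 1
n3 = y AND n2 = 0 AND 1 = 0
n4 = n1 NAND n3 = 0 NAND 0 = 1
n5 = z OR n4 = 1 OR 1 = 1
n6 = n5 AND x = 1 AND 1 = 1
So n6 = 1.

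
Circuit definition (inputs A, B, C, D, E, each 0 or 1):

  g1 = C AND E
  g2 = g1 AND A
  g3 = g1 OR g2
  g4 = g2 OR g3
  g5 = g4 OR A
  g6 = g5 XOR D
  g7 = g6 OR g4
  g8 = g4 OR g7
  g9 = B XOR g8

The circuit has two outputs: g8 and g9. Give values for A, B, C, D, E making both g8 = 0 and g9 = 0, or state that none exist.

A=1 B=0 C=0 D=1 E=1

Check with A=1 B=0 C=0 D=1 E=1:
g1 = C AND E = 0 AND 1 = 0
g2 = g1 AND A = 0 AND 1 = 0
g3 = g1 OR g2 = 0 OR 0 = 0
g4 = g2 OR g3 = 0 OR 0 = 0
g5 = g4 OR A = 0 OR 1 = 1
g6 = g5 XOR D = 1 XOR 1 = 0
g7 = g6 OR g4 = 0 OR 0 = 0
g8 = g4 OR g7 = 0 OR 0 = 0
g9 = B XOR g8 = 0 XOR 0 = 0
So g8 = 0 and g9 = 0.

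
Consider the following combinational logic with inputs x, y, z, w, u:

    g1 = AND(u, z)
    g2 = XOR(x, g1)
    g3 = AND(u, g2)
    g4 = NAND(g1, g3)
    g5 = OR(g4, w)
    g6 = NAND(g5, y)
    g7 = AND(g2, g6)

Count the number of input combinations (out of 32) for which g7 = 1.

9

g7 = AND(g2, g6) must be 1, so both g2 = 1 and g6 = 1.
g2 = XOR(x, g1) must be 1, so x and g1 differ.
Enumerating the 32 input combinations, 9 give g7 = 1 and 23 give g7 = 0.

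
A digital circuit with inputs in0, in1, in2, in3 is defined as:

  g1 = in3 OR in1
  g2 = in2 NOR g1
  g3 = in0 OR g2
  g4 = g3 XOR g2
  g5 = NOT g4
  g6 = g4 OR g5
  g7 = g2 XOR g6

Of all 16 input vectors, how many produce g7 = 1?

g7 = g2 XOR g6 must be 1, so g2 and g6 differ.
Enumerating the 16 input combinations, 14 give g7 = 1 and 2 give g7 = 0.

14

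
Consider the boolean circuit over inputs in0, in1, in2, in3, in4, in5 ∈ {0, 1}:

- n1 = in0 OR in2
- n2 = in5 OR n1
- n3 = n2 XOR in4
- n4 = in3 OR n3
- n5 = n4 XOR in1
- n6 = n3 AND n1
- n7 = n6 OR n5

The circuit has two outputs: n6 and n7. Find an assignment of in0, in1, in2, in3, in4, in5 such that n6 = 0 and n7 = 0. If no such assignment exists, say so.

in0=0 in1=1 in2=0 in3=0 in4=0 in5=1

Check with in0=0 in1=1 in2=0 in3=0 in4=0 in5=1:
n1 = in0 OR in2 = 0 OR 0 = 0
n2 = in5 OR n1 = 1 OR 0 = 1
n3 = n2 XOR in4 = 1 XOR 0 = 1
n4 = in3 OR n3 = 0 OR 1 = 1
n5 = n4 XOR in1 = 1 XOR 1 = 0
n6 = n3 AND n1 = 1 AND 0 = 0
n7 = n6 OR n5 = 0 OR 0 = 0
So n6 = 0 and n7 = 0.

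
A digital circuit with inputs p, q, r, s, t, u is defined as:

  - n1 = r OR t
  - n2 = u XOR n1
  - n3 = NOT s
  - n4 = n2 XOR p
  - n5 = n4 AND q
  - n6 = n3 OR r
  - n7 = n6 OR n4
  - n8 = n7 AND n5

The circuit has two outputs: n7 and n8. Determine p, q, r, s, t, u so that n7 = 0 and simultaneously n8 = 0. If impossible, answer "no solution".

Check with p=0, q=1, r=0, s=1, t=1, u=1:
n1 = r OR t = 0 OR 1 = 1
n2 = u XOR n1 = 1 XOR 1 = 0
n3 = NOT s = NOT 1 = 0
n4 = n2 XOR p = 0 XOR 0 = 0
n5 = n4 AND q = 0 AND 1 = 0
n6 = n3 OR r = 0 OR 0 = 0
n7 = n6 OR n4 = 0 OR 0 = 0
n8 = n7 AND n5 = 0 AND 0 = 0
So n7 = 0 and n8 = 0.

p=0, q=1, r=0, s=1, t=1, u=1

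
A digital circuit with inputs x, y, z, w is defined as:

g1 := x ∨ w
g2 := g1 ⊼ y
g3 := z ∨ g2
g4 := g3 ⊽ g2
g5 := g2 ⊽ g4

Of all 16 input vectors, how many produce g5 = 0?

13

g5 = g2 ⊽ g4 must be 0, so at least one of g2, g4 is 1.
Enumerating the 16 input combinations, 13 give g5 = 0 and 3 give g5 = 1.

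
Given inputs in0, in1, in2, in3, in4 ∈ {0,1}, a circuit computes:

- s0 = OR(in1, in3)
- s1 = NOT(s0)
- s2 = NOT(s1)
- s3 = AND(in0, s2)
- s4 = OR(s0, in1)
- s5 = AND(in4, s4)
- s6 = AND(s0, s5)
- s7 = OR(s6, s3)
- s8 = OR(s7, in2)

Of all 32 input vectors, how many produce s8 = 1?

25

s8 = OR(s7, in2) must be 1, so at least one of s7, in2 is 1.
Enumerating the 32 input combinations, 25 give s8 = 1 and 7 give s8 = 0.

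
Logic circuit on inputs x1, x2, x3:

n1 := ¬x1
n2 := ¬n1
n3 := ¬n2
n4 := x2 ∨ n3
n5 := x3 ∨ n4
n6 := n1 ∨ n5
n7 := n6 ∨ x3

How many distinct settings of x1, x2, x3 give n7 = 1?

n7 = n6 ∨ x3 must be 1, so at least one of n6, x3 is 1.
Enumerating the 8 input combinations, 7 give n7 = 1 and 1 give n7 = 0.

7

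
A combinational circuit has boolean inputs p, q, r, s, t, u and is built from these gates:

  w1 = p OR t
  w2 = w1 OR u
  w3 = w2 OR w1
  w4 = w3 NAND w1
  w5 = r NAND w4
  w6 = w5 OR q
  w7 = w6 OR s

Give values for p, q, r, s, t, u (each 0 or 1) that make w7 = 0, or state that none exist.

p=0 q=0 r=1 s=0 t=0 u=0

w7 = w6 OR s must be 0, so both w6 = 0 and s = 0.
w6 = w5 OR q must be 0, so both w5 = 0 and q = 0.
Check with p=0 q=0 r=1 s=0 t=0 u=0:
w1 = p OR t = 0 OR 0 = 0
w2 = w1 OR u = 0 OR 0 = 0
w3 = w2 OR w1 = 0 OR 0 = 0
w4 = w3 NAND w1 = 0 NAND 0 = 1
w5 = r NAND w4 = 1 NAND 1 = 0
w6 = w5 OR q = 0 OR 0 = 0
w7 = w6 OR s = 0 OR 0 = 0
So w7 = 0 as required.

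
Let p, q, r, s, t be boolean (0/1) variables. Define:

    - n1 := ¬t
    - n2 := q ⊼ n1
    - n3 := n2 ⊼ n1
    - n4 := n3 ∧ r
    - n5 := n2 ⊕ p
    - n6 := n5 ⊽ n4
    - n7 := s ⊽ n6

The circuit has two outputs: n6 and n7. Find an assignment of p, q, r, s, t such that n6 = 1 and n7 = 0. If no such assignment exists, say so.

p=1 q=0 r=1 s=1 t=0

Check with p=1 q=0 r=1 s=1 t=0:
n1 = ¬t = ¬0 = 1
n2 = q ⊼ n1 = 0 ⊼ 1 = 1
n3 = n2 ⊼ n1 = 1 ⊼ 1 = 0
n4 = n3 ∧ r = 0 ∧ 1 = 0
n5 = n2 ⊕ p = 1 ⊕ 1 = 0
n6 = n5 ⊽ n4 = 0 ⊽ 0 = 1
n7 = s ⊽ n6 = 1 ⊽ 1 = 0
So n6 = 1 and n7 = 0.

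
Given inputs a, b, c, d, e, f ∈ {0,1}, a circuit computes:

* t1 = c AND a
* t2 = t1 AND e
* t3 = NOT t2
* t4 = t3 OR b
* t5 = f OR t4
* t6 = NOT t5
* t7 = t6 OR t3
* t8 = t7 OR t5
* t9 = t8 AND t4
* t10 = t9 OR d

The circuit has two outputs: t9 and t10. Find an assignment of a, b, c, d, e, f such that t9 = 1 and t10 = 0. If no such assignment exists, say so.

Across all 64 input combinations, none give both t9 = 1 and t10 = 0.

no solution exists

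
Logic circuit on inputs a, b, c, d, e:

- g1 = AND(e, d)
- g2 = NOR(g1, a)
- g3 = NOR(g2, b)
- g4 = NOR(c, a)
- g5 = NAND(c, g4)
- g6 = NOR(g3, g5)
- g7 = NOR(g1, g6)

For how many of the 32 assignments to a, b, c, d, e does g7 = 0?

8

g7 = NOR(g1, g6) must be 0, so at least one of g1, g6 is 1.
Enumerating the 32 input combinations, 8 give g7 = 0 and 24 give g7 = 1.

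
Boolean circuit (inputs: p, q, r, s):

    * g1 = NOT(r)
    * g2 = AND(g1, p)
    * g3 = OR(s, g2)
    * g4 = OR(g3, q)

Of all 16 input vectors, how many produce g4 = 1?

13

g4 = OR(g3, q) must be 1, so at least one of g3, q is 1.
Enumerating the 16 input combinations, 13 give g4 = 1 and 3 give g4 = 0.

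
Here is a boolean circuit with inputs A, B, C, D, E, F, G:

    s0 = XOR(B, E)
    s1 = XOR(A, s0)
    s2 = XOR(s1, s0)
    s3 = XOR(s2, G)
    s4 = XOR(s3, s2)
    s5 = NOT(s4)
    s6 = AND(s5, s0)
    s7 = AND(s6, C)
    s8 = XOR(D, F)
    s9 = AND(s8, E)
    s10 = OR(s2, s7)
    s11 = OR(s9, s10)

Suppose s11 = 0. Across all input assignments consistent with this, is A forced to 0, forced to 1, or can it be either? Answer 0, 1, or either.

s11 = OR(s9, s10) must be 0, so both s9 = 0 and s10 = 0.
Every assignment with s11 = 0 has A = 0; there are 42 such assignment(s).

0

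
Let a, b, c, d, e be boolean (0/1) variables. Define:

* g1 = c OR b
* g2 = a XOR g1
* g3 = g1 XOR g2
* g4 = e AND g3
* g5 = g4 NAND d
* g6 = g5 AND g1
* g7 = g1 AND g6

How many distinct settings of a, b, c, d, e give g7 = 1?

21

g7 = g1 AND g6 must be 1, so both g1 = 1 and g6 = 1.
Enumerating the 32 input combinations, 21 give g7 = 1 and 11 give g7 = 0.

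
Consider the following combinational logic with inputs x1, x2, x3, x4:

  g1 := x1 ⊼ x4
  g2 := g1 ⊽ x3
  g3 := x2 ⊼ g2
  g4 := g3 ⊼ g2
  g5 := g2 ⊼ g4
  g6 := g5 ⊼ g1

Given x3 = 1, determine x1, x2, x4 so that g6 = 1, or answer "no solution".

Check with x3 = 1 and x1=1, x2=1, x4=1:
g1 = x1 ⊼ x4 = 1 ⊼ 1 = 0
g2 = g1 ⊽ x3 = 0 ⊽ 1 = 0
g3 = x2 ⊼ g2 = 1 ⊼ 0 = 1
g4 = g3 ⊼ g2 = 1 ⊼ 0 = 1
g5 = g2 ⊼ g4 = 0 ⊼ 1 = 1
g6 = g5 ⊼ g1 = 1 ⊼ 0 = 1
So g6 = 1.

x1=1 x2=1 x4=1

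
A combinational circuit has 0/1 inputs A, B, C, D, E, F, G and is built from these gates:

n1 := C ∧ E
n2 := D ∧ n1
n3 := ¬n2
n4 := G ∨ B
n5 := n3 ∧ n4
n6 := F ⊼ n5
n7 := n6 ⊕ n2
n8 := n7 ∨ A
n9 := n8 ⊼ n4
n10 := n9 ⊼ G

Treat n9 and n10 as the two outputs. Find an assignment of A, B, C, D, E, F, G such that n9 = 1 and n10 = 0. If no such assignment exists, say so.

Check with A=0 B=0 C=1 D=0 E=1 F=1 G=1:
n1 = C ∧ E = 1 ∧ 1 = 1
n2 = D ∧ n1 = 0 ∧ 1 = 0
n3 = ¬n2 = ¬0 = 1
n4 = G ∨ B = 1 ∨ 0 = 1
n5 = n3 ∧ n4 = 1 ∧ 1 = 1
n6 = F ⊼ n5 = 1 ⊼ 1 = 0
n7 = n6 ⊕ n2 = 0 ⊕ 0 = 0
n8 = n7 ∨ A = 0 ∨ 0 = 0
n9 = n8 ⊼ n4 = 0 ⊼ 1 = 1
n10 = n9 ⊼ G = 1 ⊼ 1 = 0
So n9 = 1 and n10 = 0.

A=0 B=0 C=1 D=0 E=1 F=1 G=1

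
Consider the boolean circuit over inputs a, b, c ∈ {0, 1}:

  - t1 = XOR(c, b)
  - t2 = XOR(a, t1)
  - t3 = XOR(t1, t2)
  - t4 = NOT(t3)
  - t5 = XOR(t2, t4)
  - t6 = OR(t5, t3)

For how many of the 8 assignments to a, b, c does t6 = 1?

t6 = OR(t5, t3) must be 1, so at least one of t5, t3 is 1.
Satisfying assignments:
  a=0, b=0, c=0
  a=0, b=1, c=1
  a=1, b=0, c=0
  a=1, b=0, c=1
  a=1, b=1, c=0
  a=1, b=1, c=1

6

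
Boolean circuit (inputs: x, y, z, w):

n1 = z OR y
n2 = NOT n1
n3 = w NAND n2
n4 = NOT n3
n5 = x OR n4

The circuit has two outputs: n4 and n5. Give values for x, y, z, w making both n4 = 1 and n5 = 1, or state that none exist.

Check with x=1, y=0, z=0, w=1:
n1 = z OR y = 0 OR 0 = 0
n2 = NOT n1 = NOT 0 = 1
n3 = w NAND n2 = 1 NAND 1 = 0
n4 = NOT n3 = NOT 0 = 1
n5 = x OR n4 = 1 OR 1 = 1
So n4 = 1 and n5 = 1.

x=1, y=0, z=0, w=1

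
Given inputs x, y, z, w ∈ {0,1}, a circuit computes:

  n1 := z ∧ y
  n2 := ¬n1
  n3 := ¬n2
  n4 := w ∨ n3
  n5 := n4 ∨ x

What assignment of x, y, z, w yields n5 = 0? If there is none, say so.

x=0 y=0 z=1 w=0

n5 = n4 ∨ x must be 0, so both n4 = 0 and x = 0.
n4 = w ∨ n3 must be 0, so both w = 0 and n3 = 0.
n3 = ¬n2 must be 0, so n2 = 1.
Check with x=0 y=0 z=1 w=0:
n1 = z ∧ y = 1 ∧ 0 = 0
n2 = ¬n1 = ¬0 = 1
n3 = ¬n2 = ¬1 = 0
n4 = w ∨ n3 = 0 ∨ 0 = 0
n5 = n4 ∨ x = 0 ∨ 0 = 0
So n5 = 0 as required.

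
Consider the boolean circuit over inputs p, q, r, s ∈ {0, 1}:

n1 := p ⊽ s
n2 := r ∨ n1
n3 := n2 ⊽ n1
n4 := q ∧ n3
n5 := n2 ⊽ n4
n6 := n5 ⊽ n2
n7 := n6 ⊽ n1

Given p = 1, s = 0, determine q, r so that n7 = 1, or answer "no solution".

n7 = n6 ⊽ n1 must be 1, so both n6 = 0 and n1 = 0.
Check with p = 1, s = 0 and q=0, r=1:
n1 = p ⊽ s = 1 ⊽ 0 = 0
n2 = r ∨ n1 = 1 ∨ 0 = 1
n3 = n2 ⊽ n1 = 1 ⊽ 0 = 0
n4 = q ∧ n3 = 0 ∧ 0 = 0
n5 = n2 ⊽ n4 = 1 ⊽ 0 = 0
n6 = n5 ⊽ n2 = 0 ⊽ 1 = 0
n7 = n6 ⊽ n1 = 0 ⊽ 0 = 1
So n7 = 1.

q=0 r=1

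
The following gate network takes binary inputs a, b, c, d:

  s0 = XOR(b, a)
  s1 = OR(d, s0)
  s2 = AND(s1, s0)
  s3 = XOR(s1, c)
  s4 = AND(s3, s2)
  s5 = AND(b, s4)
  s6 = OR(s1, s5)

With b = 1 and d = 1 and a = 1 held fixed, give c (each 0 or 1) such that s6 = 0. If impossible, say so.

no solution exists

With b = 1 and d = 1 and a = 1 fixed, none of the 2 settings of c give s6 = 0.
For example, with c=0:
s0 = XOR(b, a) = XOR(1, 1) = 0
s1 = OR(d, s0) = OR(1, 0) = 1
s2 = AND(s1, s0) = AND(1, 0) = 0
s3 = XOR(s1, c) = XOR(1, 0) = 1
s4 = AND(s3, s2) = AND(1, 0) = 0
s5 = AND(b, s4) = AND(1, 0) = 0
s6 = OR(s1, s5) = OR(1, 0) = 1
giving s6 = 1 ≠ 0.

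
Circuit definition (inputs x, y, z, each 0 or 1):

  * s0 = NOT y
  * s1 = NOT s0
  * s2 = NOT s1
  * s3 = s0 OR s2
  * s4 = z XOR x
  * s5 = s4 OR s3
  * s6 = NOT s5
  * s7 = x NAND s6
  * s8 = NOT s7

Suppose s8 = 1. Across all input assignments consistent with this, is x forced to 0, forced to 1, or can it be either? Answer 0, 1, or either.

1

s8 = NOT s7 must be 1, so s7 = 0.
s7 = x NAND s6 must be 0, so both x = 1 and s6 = 1.
s6 = NOT s5 must be 1, so s5 = 0.
Every assignment with s8 = 1 has x = 1; there are 1 such assignment(s).
  x=1, y=1, z=1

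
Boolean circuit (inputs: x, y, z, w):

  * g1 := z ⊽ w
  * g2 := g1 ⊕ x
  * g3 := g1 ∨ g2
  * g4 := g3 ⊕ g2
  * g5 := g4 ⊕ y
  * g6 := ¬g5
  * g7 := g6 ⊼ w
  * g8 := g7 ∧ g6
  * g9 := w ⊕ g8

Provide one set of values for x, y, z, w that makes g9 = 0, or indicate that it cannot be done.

g9 = w ⊕ g8 must be 0, so w and g8 are equal.
Check with x=1 y=1 z=1 w=0:
g1 = z ⊽ w = 1 ⊽ 0 = 0
g2 = g1 ⊕ x = 0 ⊕ 1 = 1
g3 = g1 ∨ g2 = 0 ∨ 1 = 1
g4 = g3 ⊕ g2 = 1 ⊕ 1 = 0
g5 = g4 ⊕ y = 0 ⊕ 1 = 1
g6 = ¬g5 = ¬1 = 0
g7 = g6 ⊼ w = 0 ⊼ 0 = 1
g8 = g7 ∧ g6 = 1 ∧ 0 = 0
g9 = w ⊕ g8 = 0 ⊕ 0 = 0
So g9 = 0 as required.

x=1 y=1 z=1 w=0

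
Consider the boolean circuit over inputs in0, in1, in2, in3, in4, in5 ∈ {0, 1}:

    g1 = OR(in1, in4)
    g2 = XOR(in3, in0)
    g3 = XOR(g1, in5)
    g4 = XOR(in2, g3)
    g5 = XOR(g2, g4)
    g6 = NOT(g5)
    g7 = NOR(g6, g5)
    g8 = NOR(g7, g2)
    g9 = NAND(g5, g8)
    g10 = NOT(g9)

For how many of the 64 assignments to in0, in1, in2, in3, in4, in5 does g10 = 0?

g10 = NOT(g9) must be 0, so g9 = 1.
g9 = NAND(g5, g8) must be 1, so at least one of g5, g8 is 0.
Enumerating the 64 input combinations, 48 give g10 = 0 and 16 give g10 = 1.

48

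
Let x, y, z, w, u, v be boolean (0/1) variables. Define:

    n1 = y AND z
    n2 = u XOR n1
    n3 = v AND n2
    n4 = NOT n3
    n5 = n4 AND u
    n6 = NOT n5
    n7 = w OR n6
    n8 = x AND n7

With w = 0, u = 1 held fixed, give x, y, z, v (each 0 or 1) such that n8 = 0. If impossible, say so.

n8 = x AND n7 must be 0, so at least one of x, n7 is 0.
Check with w = 0, u = 1 and x=1, y=0, z=1, v=0:
n1 = y AND z = 0 AND 1 = 0
n2 = u XOR n1 = 1 XOR 0 = 1
n3 = v AND n2 = 0 AND 1 = 0
n4 = NOT n3 = NOT 0 = 1
n5 = n4 AND u = 1 AND 1 = 1
n6 = NOT n5 = NOT 1 = 0
n7 = w OR n6 = 0 OR 0 = 0
n8 = x AND n7 = 1 AND 0 = 0
So n8 = 0.

x=1, y=0, z=1, v=0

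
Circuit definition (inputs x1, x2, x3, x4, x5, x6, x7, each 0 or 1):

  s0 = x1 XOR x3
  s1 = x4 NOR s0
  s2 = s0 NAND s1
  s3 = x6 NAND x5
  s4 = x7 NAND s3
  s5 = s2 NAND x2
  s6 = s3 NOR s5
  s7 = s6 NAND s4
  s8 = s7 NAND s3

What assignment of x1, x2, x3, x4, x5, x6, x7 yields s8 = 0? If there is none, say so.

x1=1 x2=0 x3=1 x4=0 x5=0 x6=0 x7=0

s8 = s7 NAND s3 must be 0, so both s7 = 1 and s3 = 1.
s7 = s6 NAND s4 must be 1, so at least one of s6, s4 is 0.
s3 = x6 NAND x5 must be 1, so at least one of x6, x5 is 0.
Check with x1=1 x2=0 x3=1 x4=0 x5=0 x6=0 x7=0:
s0 = x1 XOR x3 = 1 XOR 1 = 0
s1 = x4 NOR s0 = 0 NOR 0 = 1
s2 = s0 NAND s1 = 0 NAND 1 = 1
s3 = x6 NAND x5 = 0 NAND 0 = 1
s4 = x7 NAND s3 = 0 NAND 1 = 1
s5 = s2 NAND x2 = 1 NAND 0 = 1
s6 = s3 NOR s5 = 1 NOR 1 = 0
s7 = s6 NAND s4 = 0 NAND 1 = 1
s8 = s7 NAND s3 = 1 NAND 1 = 0
So s8 = 0 as required.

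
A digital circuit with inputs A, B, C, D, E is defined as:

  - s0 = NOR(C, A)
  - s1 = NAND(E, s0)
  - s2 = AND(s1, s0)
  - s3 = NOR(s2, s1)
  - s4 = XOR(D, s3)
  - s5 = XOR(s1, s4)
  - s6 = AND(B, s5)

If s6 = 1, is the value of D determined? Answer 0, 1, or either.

s6 = AND(B, s5) must be 1, so both B = 1 and s5 = 1.
s5 = XOR(s1, s4) must be 1, so s1 and s4 differ.
Every assignment with s6 = 1 has D = 0; there are 8 such assignment(s).

0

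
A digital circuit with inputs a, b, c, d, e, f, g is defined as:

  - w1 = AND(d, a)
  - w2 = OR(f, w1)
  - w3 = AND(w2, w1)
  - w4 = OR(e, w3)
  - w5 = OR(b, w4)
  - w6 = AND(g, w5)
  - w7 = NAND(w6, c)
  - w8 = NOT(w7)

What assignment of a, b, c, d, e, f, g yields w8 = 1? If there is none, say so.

a=1, b=1, c=1, d=1, e=0, f=1, g=1

w8 = NOT(w7) must be 1, so w7 = 0.
Check with a=1, b=1, c=1, d=1, e=0, f=1, g=1:
w1 = AND(d, a) = AND(1, 1) = 1
w2 = OR(f, w1) = OR(1, 1) = 1
w3 = AND(w2, w1) = AND(1, 1) = 1
w4 = OR(e, w3) = OR(0, 1) = 1
w5 = OR(b, w4) = OR(1, 1) = 1
w6 = AND(g, w5) = AND(1, 1) = 1
w7 = NAND(w6, c) = NAND(1, 1) = 0
w8 = NOT(w7) = NOT 0 = 1
So w8 = 1 as required.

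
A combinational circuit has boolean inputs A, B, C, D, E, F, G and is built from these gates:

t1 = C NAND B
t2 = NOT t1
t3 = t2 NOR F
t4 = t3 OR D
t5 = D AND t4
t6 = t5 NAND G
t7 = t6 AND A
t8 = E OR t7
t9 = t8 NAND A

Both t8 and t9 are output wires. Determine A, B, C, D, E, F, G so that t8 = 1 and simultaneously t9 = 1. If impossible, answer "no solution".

Check with A=0, B=0, C=0, D=0, E=1, F=0, G=0:
t1 = C NAND B = 0 NAND 0 = 1
t2 = NOT t1 = NOT 1 = 0
t3 = t2 NOR F = 0 NOR 0 = 1
t4 = t3 OR D = 1 OR 0 = 1
t5 = D AND t4 = 0 AND 1 = 0
t6 = t5 NAND G = 0 NAND 0 = 1
t7 = t6 AND A = 1 AND 0 = 0
t8 = E OR t7 = 1 OR 0 = 1
t9 = t8 NAND A = 1 NAND 0 = 1
So t8 = 1 and t9 = 1.

A=0, B=0, C=0, D=0, E=1, F=0, G=0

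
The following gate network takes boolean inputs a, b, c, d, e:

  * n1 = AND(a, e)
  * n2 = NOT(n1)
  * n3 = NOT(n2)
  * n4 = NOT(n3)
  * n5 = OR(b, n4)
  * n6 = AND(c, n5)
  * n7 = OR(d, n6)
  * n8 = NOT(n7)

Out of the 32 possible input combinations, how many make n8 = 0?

23

n8 = NOT(n7) must be 0, so n7 = 1.
n7 = OR(d, n6) must be 1, so at least one of d, n6 is 1.
Enumerating the 32 input combinations, 23 give n8 = 0 and 9 give n8 = 1.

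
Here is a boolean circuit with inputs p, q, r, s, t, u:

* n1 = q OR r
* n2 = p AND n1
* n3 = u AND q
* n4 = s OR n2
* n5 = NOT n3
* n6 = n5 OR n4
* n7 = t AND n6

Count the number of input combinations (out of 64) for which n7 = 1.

30

n7 = t AND n6 must be 1, so both t = 1 and n6 = 1.
Enumerating the 64 input combinations, 30 give n7 = 1 and 34 give n7 = 0.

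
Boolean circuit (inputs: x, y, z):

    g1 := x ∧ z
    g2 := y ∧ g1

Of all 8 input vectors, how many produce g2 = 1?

1

g2 = y ∧ g1 must be 1, so both y = 1 and g1 = 1.
Satisfying assignments:
  x=1, y=1, z=1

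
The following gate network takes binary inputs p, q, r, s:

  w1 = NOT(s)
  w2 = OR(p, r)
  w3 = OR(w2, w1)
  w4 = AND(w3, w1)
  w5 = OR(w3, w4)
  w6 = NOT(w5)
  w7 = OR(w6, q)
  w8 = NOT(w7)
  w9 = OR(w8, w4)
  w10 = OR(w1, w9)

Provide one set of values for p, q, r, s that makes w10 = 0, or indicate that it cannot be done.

p=1, q=1, r=0, s=1

Check with p=1, q=1, r=0, s=1:
w1 = NOT(s) = NOT 1 = 0
w2 = OR(p, r) = OR(1, 0) = 1
w3 = OR(w2, w1) = OR(1, 0) = 1
w4 = AND(w3, w1) = AND(1, 0) = 0
w5 = OR(w3, w4) = OR(1, 0) = 1
w6 = NOT(w5) = NOT 1 = 0
w7 = OR(w6, q) = OR(0, 1) = 1
w8 = NOT(w7) = NOT 1 = 0
w9 = OR(w8, w4) = OR(0, 0) = 0
w10 = OR(w1, w9) = OR(0, 0) = 0
So w10 = 0 as required.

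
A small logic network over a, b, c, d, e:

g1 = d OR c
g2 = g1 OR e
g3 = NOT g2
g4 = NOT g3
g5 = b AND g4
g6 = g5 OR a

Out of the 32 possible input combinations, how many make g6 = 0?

9

g6 = g5 OR a must be 0, so both g5 = 0 and a = 0.
Enumerating the 32 input combinations, 9 give g6 = 0 and 23 give g6 = 1.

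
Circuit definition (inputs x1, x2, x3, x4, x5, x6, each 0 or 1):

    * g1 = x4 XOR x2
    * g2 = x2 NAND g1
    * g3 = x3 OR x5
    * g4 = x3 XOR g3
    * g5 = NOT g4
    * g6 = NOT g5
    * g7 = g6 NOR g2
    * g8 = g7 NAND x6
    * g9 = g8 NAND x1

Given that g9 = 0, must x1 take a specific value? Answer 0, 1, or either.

1

g9 = g8 NAND x1 must be 0, so both g8 = 1 and x1 = 1.
Every assignment with g9 = 0 has x1 = 1; there are 29 such assignment(s).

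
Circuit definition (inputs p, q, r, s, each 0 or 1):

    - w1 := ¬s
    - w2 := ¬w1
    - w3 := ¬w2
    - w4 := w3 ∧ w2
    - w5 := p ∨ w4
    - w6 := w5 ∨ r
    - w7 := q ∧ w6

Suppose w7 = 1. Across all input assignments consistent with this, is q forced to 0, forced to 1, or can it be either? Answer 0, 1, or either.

w7 = q ∧ w6 must be 1, so both q = 1 and w6 = 1.
Every assignment with w7 = 1 has q = 1; there are 6 such assignment(s).

1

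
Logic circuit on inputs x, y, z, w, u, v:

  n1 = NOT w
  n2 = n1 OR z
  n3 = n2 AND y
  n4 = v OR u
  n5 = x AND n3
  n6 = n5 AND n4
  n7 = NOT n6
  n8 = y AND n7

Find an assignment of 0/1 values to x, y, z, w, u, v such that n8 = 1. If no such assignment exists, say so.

x=1 y=1 z=0 w=1 u=1 v=0

Check with x=1 y=1 z=0 w=1 u=1 v=0:
n1 = NOT w = NOT 1 = 0
n2 = n1 OR z = 0 OR 0 = 0
n3 = n2 AND y = 0 AND 1 = 0
n4 = v OR u = 0 OR 1 = 1
n5 = x AND n3 = 1 AND 0 = 0
n6 = n5 AND n4 = 0 AND 1 = 0
n7 = NOT n6 = NOT 0 = 1
n8 = y AND n7 = 1 AND 1 = 1
So n8 = 1 as required.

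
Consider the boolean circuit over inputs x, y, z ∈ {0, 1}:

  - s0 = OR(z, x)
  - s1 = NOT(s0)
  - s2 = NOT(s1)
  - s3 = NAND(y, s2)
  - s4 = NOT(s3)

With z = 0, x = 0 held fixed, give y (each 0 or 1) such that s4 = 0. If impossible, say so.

y=0

s4 = NOT(s3) must be 0, so s3 = 1.
s3 = NAND(y, s2) must be 1, so at least one of y, s2 is 0.
Check with z = 0, x = 0 and y=0:
s0 = OR(z, x) = OR(0, 0) = 0
s1 = NOT(s0) = NOT 0 = 1
s2 = NOT(s1) = NOT 1 = 0
s3 = NAND(y, s2) = NAND(0, 0) = 1
s4 = NOT(s3) = NOT 1 = 0
So s4 = 0.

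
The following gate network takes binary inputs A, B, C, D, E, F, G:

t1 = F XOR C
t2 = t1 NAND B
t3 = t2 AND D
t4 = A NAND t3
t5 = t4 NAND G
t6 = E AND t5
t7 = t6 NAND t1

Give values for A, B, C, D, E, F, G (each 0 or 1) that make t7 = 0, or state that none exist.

t7 = t6 NAND t1 must be 0, so both t6 = 1 and t1 = 1.
t6 = E AND t5 must be 1, so both E = 1 and t5 = 1.
Check with A=0 B=1 C=1 D=0 E=1 F=0 G=0:
t1 = F XOR C = 0 XOR 1 = 1
t2 = t1 NAND B = 1 NAND 1 = 0
t3 = t2 AND D = 0 AND 0 = 0
t4 = A NAND t3 = 0 NAND 0 = 1
t5 = t4 NAND G = 1 NAND 0 = 1
t6 = E AND t5 = 1 AND 1 = 1
t7 = t6 NAND t1 = 1 NAND 1 = 0
So t7 = 0 as required.

A=0 B=1 C=1 D=0 E=1 F=0 G=0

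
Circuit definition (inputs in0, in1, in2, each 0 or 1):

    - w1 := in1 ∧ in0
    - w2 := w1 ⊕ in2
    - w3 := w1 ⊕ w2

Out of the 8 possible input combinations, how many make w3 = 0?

4

w3 = w1 ⊕ w2 must be 0, so w1 and w2 are equal.
Enumerating the 8 input combinations, 4 give w3 = 0 and 4 give w3 = 1.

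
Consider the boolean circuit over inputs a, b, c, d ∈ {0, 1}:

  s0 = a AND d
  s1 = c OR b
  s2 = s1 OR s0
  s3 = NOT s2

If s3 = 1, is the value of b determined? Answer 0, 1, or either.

0

s3 = NOT s2 must be 1, so s2 = 0.
s2 = s1 OR s0 must be 0, so both s1 = 0 and s0 = 0.
s1 = c OR b must be 0, so both c = 0 and b = 0.
Every assignment with s3 = 1 has b = 0; there are 3 such assignment(s).
  a=0, b=0, c=0, d=0
  a=0, b=0, c=0, d=1
  a=1, b=0, c=0, d=0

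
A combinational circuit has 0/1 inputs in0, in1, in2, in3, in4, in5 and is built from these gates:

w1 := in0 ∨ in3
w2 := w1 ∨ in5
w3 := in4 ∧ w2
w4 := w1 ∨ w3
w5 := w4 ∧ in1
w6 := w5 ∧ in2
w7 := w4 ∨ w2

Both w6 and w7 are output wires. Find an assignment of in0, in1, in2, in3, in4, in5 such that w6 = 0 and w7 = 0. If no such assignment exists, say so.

Check with in0=0, in1=0, in2=0, in3=0, in4=1, in5=0:
w1 = in0 ∨ in3 = 0 ∨ 0 = 0
w2 = w1 ∨ in5 = 0 ∨ 0 = 0
w3 = in4 ∧ w2 = 1 ∧ 0 = 0
w4 = w1 ∨ w3 = 0 ∨ 0 = 0
w5 = w4 ∧ in1 = 0 ∧ 0 = 0
w6 = w5 ∧ in2 = 0 ∧ 0 = 0
w7 = w4 ∨ w2 = 0 ∨ 0 = 0
So w6 = 0 and w7 = 0.

in0=0, in1=0, in2=0, in3=0, in4=1, in5=0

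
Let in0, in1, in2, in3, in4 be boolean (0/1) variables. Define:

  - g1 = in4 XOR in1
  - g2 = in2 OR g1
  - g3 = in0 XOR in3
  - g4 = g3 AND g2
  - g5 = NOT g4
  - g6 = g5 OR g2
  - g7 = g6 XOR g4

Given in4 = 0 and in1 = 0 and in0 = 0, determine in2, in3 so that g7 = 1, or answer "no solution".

in2=1 in3=0

Check with in4 = 0 and in1 = 0 and in0 = 0 and in2=1, in3=0:
g1 = in4 XOR in1 = 0 XOR 0 = 0
g2 = in2 OR g1 = 1 OR 0 = 1
g3 = in0 XOR in3 = 0 XOR 0 = 0
g4 = g3 AND g2 = 0 AND 1 = 0
g5 = NOT g4 = NOT 0 = 1
g6 = g5 OR g2 = 1 OR 1 = 1
g7 = g6 XOR g4 = 1 XOR 0 = 1
So g7 = 1.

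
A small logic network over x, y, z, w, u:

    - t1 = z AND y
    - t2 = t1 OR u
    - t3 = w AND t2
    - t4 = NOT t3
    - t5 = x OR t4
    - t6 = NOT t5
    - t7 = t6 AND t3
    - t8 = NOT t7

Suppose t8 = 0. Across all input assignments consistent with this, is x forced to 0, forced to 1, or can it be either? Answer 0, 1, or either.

0

t8 = NOT t7 must be 0, so t7 = 1.
Every assignment with t8 = 0 has x = 0; there are 5 such assignment(s).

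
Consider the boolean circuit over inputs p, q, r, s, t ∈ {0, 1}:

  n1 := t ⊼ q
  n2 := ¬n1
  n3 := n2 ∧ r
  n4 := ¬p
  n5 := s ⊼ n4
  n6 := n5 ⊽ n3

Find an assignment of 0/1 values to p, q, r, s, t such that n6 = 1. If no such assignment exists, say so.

Check with p=0 q=0 r=1 s=1 t=0:
n1 = t ⊼ q = 0 ⊼ 0 = 1
n2 = ¬n1 = ¬1 = 0
n3 = n2 ∧ r = 0 ∧ 1 = 0
n4 = ¬p = ¬0 = 1
n5 = s ⊼ n4 = 1 ⊼ 1 = 0
n6 = n5 ⊽ n3 = 0 ⊽ 0 = 1
So n6 = 1 as required.

p=0 q=0 r=1 s=1 t=0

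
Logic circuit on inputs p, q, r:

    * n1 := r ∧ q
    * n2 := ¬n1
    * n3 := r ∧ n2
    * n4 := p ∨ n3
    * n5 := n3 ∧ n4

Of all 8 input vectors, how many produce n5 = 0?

6

n5 = n3 ∧ n4 must be 0, so at least one of n3, n4 is 0.
Enumerating the 8 input combinations, 6 give n5 = 0 and 2 give n5 = 1.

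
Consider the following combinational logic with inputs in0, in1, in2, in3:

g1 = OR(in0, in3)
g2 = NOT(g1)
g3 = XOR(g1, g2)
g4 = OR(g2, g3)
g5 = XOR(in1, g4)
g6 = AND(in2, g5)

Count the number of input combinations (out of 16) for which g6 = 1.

4

g6 = AND(in2, g5) must be 1, so both in2 = 1 and g5 = 1.
g5 = XOR(in1, g4) must be 1, so in1 and g4 differ.
Enumerating the 16 input combinations, 4 give g6 = 1 and 12 give g6 = 0.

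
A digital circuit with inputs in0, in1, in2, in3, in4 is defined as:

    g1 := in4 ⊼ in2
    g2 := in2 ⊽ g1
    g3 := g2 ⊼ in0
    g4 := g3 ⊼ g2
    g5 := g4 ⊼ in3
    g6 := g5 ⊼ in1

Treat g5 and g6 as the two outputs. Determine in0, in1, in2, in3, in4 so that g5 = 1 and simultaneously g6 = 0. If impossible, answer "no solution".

in0=1 in1=1 in2=0 in3=0 in4=1

Check with in0=1 in1=1 in2=0 in3=0 in4=1:
g1 = in4 ⊼ in2 = 1 ⊼ 0 = 1
g2 = in2 ⊽ g1 = 0 ⊽ 1 = 0
g3 = g2 ⊼ in0 = 0 ⊼ 1 = 1
g4 = g3 ⊼ g2 = 1 ⊼ 0 = 1
g5 = g4 ⊼ in3 = 1 ⊼ 0 = 1
g6 = g5 ⊼ in1 = 1 ⊼ 1 = 0
So g5 = 1 and g6 = 0.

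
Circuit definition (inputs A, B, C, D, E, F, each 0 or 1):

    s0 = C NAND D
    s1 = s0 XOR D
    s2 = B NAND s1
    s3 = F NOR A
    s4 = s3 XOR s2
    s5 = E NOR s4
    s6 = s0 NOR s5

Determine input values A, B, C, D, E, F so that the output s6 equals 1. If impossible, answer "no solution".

s6 = s0 NOR s5 must be 1, so both s0 = 0 and s5 = 0.
s0 = C NAND D must be 0, so both C = 1 and D = 1.
Check with A=0, B=1, C=1, D=1, E=1, F=1:
s0 = C NAND D = 1 NAND 1 = 0
s1 = s0 XOR D = 0 XOR 1 = 1
s2 = B NAND s1 = 1 NAND 1 = 0
s3 = F NOR A = 1 NOR 0 = 0
s4 = s3 XOR s2 = 0 XOR 0 = 0
s5 = E NOR s4 = 1 NOR 0 = 0
s6 = s0 NOR s5 = 0 NOR 0 = 1
So s6 = 1 as required.

A=0, B=1, C=1, D=1, E=1, F=1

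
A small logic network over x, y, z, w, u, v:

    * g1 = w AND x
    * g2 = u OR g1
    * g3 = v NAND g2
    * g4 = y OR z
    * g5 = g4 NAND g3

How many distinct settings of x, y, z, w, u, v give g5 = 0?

33

g5 = g4 NAND g3 must be 0, so both g4 = 1 and g3 = 1.
g4 = y OR z must be 1, so at least one of y, z is 1.
g3 = v NAND g2 must be 1, so at least one of v, g2 is 0.
Enumerating the 64 input combinations, 33 give g5 = 0 and 31 give g5 = 1.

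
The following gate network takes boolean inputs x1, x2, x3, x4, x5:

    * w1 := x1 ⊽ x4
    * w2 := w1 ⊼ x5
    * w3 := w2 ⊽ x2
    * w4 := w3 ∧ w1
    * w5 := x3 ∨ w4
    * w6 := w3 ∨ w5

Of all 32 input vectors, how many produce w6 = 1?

17

w6 = w3 ∨ w5 must be 1, so at least one of w3, w5 is 1.
Enumerating the 32 input combinations, 17 give w6 = 1 and 15 give w6 = 0.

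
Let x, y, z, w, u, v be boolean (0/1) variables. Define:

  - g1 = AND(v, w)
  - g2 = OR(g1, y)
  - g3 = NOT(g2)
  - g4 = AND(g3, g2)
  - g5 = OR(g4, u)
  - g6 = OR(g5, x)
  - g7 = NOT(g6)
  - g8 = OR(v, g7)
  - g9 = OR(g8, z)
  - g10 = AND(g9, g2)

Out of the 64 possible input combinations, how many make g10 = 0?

g10 = AND(g9, g2) must be 0, so at least one of g9, g2 is 0.
Enumerating the 64 input combinations, 30 give g10 = 0 and 34 give g10 = 1.

30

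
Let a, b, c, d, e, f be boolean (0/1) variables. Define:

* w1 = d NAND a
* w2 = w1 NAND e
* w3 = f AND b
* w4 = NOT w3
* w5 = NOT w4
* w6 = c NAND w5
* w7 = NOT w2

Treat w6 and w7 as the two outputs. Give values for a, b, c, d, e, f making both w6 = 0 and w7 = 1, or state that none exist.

Check with a=0, b=1, c=1, d=0, e=1, f=1:
w1 = d NAND a = 0 NAND 0 = 1
w2 = w1 NAND e = 1 NAND 1 = 0
w3 = f AND b = 1 AND 1 = 1
w4 = NOT w3 = NOT 1 = 0
w5 = NOT w4 = NOT 0 = 1
w6 = c NAND w5 = 1 NAND 1 = 0
w7 = NOT w2 = NOT 0 = 1
So w6 = 0 and w7 = 1.

a=0, b=1, c=1, d=0, e=1, f=1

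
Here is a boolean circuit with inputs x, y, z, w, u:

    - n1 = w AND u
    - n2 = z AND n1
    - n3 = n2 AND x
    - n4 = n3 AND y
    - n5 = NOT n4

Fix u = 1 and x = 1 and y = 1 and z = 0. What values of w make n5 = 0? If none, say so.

no solution exists

With u = 1 and x = 1 and y = 1 and z = 0 fixed, none of the 2 settings of w give n5 = 0.
For example, with w=0:
n1 = w AND u = 0 AND 1 = 0
n2 = z AND n1 = 0 AND 0 = 0
n3 = n2 AND x = 0 AND 1 = 0
n4 = n3 AND y = 0 AND 1 = 0
n5 = NOT n4 = NOT 0 = 1
giving n5 = 1 ≠ 0.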